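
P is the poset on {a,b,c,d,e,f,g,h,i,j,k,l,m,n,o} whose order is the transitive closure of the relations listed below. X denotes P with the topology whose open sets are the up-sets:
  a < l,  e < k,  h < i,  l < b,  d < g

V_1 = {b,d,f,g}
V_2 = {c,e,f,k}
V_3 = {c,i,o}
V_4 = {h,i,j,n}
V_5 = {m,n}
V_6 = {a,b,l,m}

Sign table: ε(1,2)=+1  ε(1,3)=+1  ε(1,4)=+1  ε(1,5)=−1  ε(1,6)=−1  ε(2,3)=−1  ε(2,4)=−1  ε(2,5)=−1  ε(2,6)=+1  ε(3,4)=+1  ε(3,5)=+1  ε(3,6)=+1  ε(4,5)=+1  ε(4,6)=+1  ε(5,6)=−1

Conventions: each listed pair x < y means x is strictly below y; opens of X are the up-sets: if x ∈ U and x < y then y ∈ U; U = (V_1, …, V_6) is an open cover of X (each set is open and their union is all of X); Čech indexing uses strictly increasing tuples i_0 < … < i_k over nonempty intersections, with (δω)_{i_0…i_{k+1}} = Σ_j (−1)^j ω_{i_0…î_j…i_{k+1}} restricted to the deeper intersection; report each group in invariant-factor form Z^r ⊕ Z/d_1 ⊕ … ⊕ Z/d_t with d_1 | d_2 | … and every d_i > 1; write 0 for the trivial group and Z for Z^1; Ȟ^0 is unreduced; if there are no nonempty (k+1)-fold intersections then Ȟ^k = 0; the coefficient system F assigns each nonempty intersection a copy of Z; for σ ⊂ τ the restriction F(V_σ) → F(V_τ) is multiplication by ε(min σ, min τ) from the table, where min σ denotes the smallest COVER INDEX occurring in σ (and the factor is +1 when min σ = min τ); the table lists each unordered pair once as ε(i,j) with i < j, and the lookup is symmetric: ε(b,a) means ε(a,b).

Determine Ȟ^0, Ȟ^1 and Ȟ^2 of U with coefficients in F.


Ȟ^0 = 0,  Ȟ^1 = Z/2,  Ȟ^2 = 0

nonempty overlaps:
  V12={f} V16={b} V23={c} V34={i} V45={n} V56={m}
C dims 6,6; δ0: rk 6, SNF 1^5·2
degree 0: 6−6−0 = 0 → Ȟ^0 ≅ 0
degree 1: 6−0−6 = 0 plus torsion [2] → Ȟ^1 ≅ Z/2
degree 2: 0−0−0 = 0 → Ȟ^2 ≅ 0


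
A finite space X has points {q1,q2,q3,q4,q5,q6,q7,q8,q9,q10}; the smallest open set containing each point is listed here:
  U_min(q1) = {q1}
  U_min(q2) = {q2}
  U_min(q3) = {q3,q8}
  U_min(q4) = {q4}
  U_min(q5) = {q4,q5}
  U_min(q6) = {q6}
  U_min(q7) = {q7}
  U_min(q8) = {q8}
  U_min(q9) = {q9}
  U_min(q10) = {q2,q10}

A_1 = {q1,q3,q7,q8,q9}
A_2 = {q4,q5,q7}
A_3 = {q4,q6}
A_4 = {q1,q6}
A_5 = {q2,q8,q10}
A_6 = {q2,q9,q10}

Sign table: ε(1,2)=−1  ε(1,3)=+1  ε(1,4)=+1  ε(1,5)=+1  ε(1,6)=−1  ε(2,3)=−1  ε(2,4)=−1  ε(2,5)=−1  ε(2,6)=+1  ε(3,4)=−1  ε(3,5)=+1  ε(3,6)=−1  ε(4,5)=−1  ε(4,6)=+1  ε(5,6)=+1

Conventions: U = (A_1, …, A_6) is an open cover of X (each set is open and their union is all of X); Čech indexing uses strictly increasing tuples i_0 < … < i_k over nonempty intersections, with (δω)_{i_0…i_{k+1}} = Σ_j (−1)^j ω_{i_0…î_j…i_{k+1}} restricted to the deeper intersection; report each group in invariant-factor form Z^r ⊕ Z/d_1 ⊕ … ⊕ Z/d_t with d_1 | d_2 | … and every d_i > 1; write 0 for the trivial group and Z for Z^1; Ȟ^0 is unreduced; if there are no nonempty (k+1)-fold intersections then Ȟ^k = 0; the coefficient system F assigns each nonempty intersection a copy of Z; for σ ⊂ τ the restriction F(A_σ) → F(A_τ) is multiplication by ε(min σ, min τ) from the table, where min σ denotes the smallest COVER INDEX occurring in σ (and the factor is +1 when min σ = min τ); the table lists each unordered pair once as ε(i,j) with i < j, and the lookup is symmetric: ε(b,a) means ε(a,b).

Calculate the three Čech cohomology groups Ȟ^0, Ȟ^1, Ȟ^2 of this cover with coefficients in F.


Ȟ^0 ≅ 0; Ȟ^1 ≅ Z ⊕ Z/2; Ȟ^2 ≅ 0

cover nerve:
  A12={q7} A14={q1} A15={q8} A16={q9} A23={q4} A34={q6} A56={q2,q10}
C dims 6,7; δ0: rk 6, SNF 1^5·2
Ȟ^0: (6−6)−0=0 ⇒ 0
Ȟ^1: (7−0)−6=1 plus torsion [2] ⇒ Z ⊕ Z/2
Ȟ^2: (0−0)−0=0 ⇒ 0


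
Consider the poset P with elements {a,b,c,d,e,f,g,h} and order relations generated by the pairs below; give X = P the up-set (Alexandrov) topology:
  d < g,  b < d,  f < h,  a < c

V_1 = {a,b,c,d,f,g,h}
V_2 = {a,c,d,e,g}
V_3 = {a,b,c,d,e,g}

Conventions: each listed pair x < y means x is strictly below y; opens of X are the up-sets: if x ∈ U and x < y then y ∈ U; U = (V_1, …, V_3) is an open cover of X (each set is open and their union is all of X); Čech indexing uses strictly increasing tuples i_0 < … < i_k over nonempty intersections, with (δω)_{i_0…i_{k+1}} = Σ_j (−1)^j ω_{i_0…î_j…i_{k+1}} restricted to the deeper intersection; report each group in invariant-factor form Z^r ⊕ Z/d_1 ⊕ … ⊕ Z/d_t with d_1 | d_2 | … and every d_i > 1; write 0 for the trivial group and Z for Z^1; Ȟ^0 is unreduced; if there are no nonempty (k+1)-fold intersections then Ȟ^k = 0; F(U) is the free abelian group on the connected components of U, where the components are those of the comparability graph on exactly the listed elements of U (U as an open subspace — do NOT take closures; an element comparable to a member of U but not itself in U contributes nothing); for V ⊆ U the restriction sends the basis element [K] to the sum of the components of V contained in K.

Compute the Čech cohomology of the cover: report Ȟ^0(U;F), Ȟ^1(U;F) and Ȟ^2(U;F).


nerve simplices:
  V12={a,c,d,g} V13={a,b,c,d,g} V23={a,c,d,e,g}
  V123={a,c,d,g}
components per intersection:
  V1: {a,c} {b,d,g} {f,h}
  V2: {a,c} {d,g} {e}
  V3: {a,c} {b,d,g} {e}
  V12: {a,c} {d,g}
  V13: {a,c} {b,d,g}
  V23: {a,c} {d,g} {e}
  V123: {a,c} {d,g}
C dims 9,7,2; δ0: rk 5, SNF 1^5; δ1: rk 2, SNF 1^2
degree 0: 9−5−0 = 4 → Ȟ^0 ≅ Z^4
degree 1: 7−2−5 = 0 → Ȟ^1 ≅ 0
degree 2: 2−0−2 = 0 → Ȟ^2 ≅ 0

Ȟ^0 ≅ Z^4,  Ȟ^1 ≅ 0,  Ȟ^2 ≅ 0


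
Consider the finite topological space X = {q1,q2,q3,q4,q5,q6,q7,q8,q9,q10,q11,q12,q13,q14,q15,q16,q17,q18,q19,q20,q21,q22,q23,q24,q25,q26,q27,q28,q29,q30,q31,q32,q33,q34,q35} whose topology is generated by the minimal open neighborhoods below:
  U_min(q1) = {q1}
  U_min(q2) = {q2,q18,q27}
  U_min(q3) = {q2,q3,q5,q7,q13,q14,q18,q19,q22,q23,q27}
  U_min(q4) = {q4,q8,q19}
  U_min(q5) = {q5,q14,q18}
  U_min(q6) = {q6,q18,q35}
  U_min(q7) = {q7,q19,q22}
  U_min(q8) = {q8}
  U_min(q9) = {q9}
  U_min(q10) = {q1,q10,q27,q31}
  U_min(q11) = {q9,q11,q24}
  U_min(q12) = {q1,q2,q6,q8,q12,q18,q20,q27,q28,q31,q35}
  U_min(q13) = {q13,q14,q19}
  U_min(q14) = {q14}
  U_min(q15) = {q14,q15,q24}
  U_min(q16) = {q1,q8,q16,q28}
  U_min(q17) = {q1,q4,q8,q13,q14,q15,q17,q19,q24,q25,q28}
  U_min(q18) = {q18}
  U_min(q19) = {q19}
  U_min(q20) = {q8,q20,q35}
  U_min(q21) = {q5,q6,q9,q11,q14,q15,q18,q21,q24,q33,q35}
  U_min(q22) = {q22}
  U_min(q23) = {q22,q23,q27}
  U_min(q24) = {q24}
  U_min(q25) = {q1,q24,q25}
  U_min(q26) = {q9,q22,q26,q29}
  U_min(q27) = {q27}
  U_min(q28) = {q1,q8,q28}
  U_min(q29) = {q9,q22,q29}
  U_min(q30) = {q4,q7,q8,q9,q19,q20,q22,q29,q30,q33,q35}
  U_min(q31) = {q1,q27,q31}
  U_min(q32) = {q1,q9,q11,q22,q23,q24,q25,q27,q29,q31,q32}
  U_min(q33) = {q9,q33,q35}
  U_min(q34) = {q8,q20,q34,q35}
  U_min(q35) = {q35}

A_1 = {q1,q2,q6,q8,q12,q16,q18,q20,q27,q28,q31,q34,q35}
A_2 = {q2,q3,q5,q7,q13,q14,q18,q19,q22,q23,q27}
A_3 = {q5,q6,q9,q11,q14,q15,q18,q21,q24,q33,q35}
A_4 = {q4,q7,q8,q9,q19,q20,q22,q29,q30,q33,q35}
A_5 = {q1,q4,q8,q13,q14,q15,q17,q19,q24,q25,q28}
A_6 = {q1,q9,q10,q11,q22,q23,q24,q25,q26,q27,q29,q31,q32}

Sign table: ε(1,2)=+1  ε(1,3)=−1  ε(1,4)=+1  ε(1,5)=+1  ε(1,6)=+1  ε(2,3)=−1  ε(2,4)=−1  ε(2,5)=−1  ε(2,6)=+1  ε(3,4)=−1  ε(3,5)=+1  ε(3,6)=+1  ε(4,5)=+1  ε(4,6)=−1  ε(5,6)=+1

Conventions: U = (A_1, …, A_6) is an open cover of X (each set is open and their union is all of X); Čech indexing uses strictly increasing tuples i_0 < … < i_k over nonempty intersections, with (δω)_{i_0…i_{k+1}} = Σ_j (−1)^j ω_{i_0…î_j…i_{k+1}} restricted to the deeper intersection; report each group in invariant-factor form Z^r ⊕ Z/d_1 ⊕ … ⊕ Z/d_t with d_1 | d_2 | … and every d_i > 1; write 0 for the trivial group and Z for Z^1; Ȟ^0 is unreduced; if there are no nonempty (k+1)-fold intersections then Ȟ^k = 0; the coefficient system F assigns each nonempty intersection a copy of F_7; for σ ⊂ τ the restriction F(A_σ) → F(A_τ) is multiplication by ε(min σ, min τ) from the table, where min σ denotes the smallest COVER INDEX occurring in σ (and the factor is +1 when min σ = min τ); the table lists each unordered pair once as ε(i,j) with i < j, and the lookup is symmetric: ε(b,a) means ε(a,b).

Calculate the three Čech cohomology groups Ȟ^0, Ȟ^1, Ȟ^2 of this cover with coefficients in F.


Ȟ^0 = 0,  Ȟ^1 = 0,  Ȟ^2 = Z/7

cover nerve:
  A12={q2,q18,q27} A13={q6,q18,q35} A14={q8,q20,q35} A15={q1,q8,q28} A16={q1,q27,q31} A23={q5,q14,q18} A24={q7,q19,q22} A25={q13,q14,q19} A26={q22,q23,q27} A34={q9,q33,q35} A35={q14,q15,q24} A36={q9,q11,q24} A45={q4,q8,q19} A46={q9,q22,q29} A56={q1,q24,q25}
  A123={q18} A126={q27} A134={q35} A145={q8} A156={q1} A235={q14} A245={q19} A246={q22} A346={q9} A356={q24}
C dims 6,15,10; δ0: rk_F7 6; δ1: rk_F7 9
Ȟ^0: (6−6)−0=0 ⇒ 0
Ȟ^1: (15−9)−6=0 ⇒ 0
Ȟ^2: (10−0)−9=1 ⇒ Z/7


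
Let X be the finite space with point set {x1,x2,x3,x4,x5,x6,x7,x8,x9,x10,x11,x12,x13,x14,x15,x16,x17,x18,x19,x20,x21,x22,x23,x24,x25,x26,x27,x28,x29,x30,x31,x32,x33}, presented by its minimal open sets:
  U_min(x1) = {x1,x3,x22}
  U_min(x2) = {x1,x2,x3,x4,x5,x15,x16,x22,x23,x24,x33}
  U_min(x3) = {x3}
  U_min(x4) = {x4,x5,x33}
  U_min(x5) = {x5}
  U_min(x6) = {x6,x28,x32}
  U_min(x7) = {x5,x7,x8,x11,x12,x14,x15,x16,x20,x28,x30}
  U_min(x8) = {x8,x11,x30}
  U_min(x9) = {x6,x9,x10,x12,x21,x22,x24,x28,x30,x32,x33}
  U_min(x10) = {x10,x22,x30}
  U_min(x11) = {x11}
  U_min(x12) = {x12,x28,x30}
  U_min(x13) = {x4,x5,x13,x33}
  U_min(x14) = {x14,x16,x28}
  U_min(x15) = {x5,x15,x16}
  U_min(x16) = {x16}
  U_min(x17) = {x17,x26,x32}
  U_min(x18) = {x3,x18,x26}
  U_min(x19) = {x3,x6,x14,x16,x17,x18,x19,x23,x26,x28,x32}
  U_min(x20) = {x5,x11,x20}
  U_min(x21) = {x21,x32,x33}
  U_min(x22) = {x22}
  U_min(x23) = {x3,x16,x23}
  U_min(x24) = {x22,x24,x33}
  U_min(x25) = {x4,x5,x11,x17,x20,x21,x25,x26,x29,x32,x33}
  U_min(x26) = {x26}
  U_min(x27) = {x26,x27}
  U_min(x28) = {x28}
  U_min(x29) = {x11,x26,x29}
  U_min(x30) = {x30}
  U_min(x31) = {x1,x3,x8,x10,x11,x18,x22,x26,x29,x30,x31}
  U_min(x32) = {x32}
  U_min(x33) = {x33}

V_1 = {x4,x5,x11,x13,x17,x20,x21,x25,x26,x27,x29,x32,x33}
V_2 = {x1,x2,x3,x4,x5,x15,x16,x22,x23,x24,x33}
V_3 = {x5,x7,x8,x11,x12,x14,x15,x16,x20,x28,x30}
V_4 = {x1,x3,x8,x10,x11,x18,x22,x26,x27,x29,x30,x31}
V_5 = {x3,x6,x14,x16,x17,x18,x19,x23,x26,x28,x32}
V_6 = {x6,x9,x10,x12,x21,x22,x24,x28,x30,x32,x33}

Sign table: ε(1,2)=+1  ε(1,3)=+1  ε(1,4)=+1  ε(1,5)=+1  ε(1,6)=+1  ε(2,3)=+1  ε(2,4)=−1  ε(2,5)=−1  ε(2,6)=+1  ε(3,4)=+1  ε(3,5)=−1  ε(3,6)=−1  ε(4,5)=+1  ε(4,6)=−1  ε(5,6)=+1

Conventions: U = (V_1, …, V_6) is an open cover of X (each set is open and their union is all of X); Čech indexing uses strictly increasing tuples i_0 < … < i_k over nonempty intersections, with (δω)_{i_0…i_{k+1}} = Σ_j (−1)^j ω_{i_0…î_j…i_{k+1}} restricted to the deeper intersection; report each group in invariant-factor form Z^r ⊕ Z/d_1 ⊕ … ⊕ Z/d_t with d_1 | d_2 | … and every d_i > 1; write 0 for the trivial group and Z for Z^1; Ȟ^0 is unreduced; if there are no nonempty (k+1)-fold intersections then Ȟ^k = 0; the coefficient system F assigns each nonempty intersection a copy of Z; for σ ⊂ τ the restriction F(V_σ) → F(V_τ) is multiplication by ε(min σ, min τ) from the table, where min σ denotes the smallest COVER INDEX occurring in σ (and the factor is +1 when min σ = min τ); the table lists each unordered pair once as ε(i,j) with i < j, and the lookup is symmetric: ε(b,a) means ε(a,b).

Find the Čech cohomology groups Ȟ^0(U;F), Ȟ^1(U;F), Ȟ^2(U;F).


nonempty overlaps:
  V12={x4,x5,x33} V13={x5,x11,x20} V14={x11,x26,x27,x29} V15={x17,x26,x32} V16={x21,x32,x33} V23={x5,x15,x16} V24={x1,x3,x22} V25={x3,x16,x23} V26={x22,x24,x33} V34={x8,x11,x30} V35={x14,x16,x28} V36={x12,x28,x30} V45={x3,x18,x26} V46={x10,x22,x30} V56={x6,x28,x32}
  V123={x5} V126={x33} V134={x11} V145={x26} V156={x32} V235={x16} V245={x3} V246={x22} V346={x30} V356={x28}
C dims 6,15,10; δ0: rk 6, SNF 1^5·2; δ1: rk 9, SNF 1^9
degree 0: 6−6−0 = 0 → Ȟ^0 ≅ 0
degree 1: 15−9−6 = 0 plus torsion [2] → Ȟ^1 ≅ Z/2
degree 2: 10−0−9 = 1 → Ȟ^2 ≅ Z

Ȟ^0(U;F) ≅ 0,  Ȟ^1(U;F) ≅ Z/2,  Ȟ^2(U;F) ≅ Z


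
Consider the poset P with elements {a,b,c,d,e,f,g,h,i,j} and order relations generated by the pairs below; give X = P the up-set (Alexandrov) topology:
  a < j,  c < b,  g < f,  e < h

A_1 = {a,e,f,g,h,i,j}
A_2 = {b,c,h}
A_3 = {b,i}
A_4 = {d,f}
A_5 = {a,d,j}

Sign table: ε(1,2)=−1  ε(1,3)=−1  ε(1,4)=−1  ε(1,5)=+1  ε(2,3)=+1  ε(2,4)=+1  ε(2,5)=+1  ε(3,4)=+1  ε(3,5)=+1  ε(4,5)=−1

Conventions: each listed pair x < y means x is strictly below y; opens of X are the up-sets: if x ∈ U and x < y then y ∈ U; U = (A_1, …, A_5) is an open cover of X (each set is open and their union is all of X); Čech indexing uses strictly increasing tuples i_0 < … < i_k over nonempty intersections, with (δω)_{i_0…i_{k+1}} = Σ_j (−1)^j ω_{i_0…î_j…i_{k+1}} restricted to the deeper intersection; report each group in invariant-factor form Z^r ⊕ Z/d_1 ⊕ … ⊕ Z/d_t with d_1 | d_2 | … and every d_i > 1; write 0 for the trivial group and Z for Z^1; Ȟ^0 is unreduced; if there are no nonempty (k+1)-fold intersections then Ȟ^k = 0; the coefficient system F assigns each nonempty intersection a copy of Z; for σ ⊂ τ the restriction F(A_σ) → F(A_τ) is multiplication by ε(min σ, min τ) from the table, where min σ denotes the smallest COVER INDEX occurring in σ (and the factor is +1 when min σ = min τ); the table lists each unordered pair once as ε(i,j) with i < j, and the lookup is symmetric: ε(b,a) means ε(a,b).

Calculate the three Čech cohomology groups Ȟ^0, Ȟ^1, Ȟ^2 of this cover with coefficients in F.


Ȟ^0 = Z; Ȟ^1 = Z^2; Ȟ^2 = 0

nonempty intersections:
  A12={h} A13={i} A14={f} A15={a,j} A23={b} A45={d}
C dims 5,6; δ0: rk 4, SNF 1^4
Ȟ^0: (5−4)−0=1 ⇒ Z
Ȟ^1: (6−0)−4=2 ⇒ Z^2
Ȟ^2: (0−0)−0=0 ⇒ 0


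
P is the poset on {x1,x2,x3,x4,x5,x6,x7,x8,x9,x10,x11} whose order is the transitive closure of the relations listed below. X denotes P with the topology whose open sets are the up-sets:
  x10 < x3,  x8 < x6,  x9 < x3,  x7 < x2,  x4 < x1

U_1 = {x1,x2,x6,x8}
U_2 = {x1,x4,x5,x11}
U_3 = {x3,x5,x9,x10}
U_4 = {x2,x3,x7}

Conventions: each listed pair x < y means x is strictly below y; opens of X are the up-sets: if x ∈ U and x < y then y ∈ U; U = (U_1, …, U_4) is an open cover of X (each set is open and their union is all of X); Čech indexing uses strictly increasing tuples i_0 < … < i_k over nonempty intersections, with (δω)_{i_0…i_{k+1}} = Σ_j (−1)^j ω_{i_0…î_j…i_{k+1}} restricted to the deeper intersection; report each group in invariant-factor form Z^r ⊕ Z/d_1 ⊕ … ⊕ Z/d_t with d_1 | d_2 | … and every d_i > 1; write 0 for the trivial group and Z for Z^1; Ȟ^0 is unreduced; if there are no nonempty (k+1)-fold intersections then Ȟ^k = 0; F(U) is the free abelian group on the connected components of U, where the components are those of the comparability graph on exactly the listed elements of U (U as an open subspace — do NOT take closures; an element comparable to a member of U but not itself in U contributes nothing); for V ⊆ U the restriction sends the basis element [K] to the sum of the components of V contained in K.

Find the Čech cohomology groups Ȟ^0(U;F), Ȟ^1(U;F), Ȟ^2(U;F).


nerve simplices:
  U12={x1} U14={x2} U23={x5} U34={x3}
components per intersection:
  U1: {x1} {x2} {x6,x8}
  U2: {x1,x4} {x5} {x11}
  U3: {x3,x9,x10} {x5}
  U4: {x2,x7} {x3}
  U12: {x1}
  U14: {x2}
  U23: {x5}
  U34: {x3}
C dims 10,4; δ0: rk 4, SNF 1^4
degree 0: 10−4−0 = 6 → Ȟ^0 ≅ Z^6
degree 1: 4−0−4 = 0 → Ȟ^1 ≅ 0
degree 2: 0−0−0 = 0 → Ȟ^2 ≅ 0

Ȟ^0(U;F) ≅ Z^6, Ȟ^1(U;F) ≅ 0 and Ȟ^2(U;F) ≅ 0


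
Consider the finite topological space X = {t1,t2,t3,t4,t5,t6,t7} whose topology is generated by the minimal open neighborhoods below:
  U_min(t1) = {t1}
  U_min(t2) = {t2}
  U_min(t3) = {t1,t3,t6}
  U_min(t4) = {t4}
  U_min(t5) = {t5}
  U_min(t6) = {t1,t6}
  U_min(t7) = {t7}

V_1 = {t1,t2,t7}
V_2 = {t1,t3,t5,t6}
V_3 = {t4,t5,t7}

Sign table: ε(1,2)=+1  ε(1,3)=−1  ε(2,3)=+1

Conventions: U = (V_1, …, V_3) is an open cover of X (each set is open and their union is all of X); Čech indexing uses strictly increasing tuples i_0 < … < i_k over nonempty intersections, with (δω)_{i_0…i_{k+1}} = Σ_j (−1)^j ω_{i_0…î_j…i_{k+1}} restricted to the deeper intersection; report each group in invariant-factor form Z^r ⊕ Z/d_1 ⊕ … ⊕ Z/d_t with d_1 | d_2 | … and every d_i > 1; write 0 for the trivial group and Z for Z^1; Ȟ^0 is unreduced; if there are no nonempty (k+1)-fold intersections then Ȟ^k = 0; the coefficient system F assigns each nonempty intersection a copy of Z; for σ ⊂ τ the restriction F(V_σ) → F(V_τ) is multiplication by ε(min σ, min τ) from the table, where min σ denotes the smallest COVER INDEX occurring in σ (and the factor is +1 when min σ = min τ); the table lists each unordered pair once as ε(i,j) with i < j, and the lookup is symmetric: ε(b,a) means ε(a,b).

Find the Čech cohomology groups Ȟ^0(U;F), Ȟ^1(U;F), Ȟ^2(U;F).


Ȟ^0 ≅ 0; Ȟ^1 ≅ Z/2; Ȟ^2 ≅ 0

cover nerve:
  V12={t1} V13={t7} V23={t5}
C dims 3,3; δ0: rk 3, SNF 1^2·2
Ȟ^0: (3−3)−0=0 ⇒ 0
Ȟ^1: (3−0)−3=0 plus torsion [2] ⇒ Z/2
Ȟ^2: (0−0)−0=0 ⇒ 0


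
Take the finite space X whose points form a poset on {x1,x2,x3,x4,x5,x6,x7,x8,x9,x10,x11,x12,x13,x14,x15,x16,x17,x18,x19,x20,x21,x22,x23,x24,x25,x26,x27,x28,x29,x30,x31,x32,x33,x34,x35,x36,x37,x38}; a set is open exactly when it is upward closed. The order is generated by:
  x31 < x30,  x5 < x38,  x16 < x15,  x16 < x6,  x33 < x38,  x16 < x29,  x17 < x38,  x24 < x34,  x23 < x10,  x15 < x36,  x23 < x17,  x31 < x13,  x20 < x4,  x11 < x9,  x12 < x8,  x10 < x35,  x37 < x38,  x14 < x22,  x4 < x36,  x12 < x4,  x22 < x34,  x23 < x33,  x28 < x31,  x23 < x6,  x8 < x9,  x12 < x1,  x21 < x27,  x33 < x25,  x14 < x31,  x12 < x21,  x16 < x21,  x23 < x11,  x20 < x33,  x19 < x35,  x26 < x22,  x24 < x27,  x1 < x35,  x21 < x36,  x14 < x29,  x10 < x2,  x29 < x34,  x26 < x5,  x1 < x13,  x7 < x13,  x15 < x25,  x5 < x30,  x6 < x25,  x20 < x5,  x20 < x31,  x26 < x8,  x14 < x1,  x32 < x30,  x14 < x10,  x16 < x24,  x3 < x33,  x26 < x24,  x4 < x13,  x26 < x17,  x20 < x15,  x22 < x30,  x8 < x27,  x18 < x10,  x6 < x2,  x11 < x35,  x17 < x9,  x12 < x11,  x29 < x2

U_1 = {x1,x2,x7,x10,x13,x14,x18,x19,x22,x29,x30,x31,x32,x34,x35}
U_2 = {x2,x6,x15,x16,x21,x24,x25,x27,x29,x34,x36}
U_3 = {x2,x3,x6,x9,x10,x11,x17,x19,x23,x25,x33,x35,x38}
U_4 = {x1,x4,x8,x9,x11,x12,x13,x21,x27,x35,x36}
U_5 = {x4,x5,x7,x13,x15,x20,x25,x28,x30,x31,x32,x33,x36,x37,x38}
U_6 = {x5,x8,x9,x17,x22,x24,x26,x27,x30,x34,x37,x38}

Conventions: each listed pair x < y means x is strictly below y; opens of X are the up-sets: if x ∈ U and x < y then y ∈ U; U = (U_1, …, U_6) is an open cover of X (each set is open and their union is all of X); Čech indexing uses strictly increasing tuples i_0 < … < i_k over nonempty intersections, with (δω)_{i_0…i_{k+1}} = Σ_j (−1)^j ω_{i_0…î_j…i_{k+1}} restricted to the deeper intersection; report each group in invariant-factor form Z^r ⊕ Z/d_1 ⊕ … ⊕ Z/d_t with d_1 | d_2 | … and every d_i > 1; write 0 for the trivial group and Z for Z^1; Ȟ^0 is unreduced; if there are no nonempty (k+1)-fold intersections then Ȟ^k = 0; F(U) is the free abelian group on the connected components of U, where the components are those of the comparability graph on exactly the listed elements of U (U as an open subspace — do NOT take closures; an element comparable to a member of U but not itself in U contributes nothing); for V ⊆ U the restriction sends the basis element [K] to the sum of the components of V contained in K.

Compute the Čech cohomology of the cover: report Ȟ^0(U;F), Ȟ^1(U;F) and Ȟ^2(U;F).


Ȟ^0 = Z,  Ȟ^1 = 0,  Ȟ^2 = Z/2

cover nerve:
  U12={x2,x29,x34} U13={x2,x10,x19,x35} U14={x1,x13,x35} U15={x7,x13,x30,x31,x32} U16={x22,x30,x34} U23={x2,x6,x25} U24={x21,x27,x36} U25={x15,x25,x36} U26={x24,x27,x34} U34={x9,x11,x35} U35={x25,x33,x38} U36={x9,x17,x38} U45={x4,x13,x36} U46={x8,x9,x27} U56={x5,x30,x37,x38}
  U123={x2} U126={x34} U134={x35} U145={x13} U156={x30} U235={x25} U245={x36} U246={x27} U346={x9} U356={x38}
components per intersection:
  U1: {x1,x2,x7,x10,x13,x14,x18,x19,x22,x29,x30,x31,x32,x34,x35}
  U2: {x2,x6,x15,x16,x21,x24,x25,x27,x29,x34,x36}
  U3: {x2,x3,x6,x9,x10,x11,x17,x19,x23,x25,x33,x35,x38}
  U4: {x1,x4,x8,x9,x11,x12,x13,x21,x27,x35,x36}
  U5: {x4,x5,x7,x13,x15,x20,x25,x28,x30,x31,x32,x33,x36,x37,x38}
  U6: {x5,x8,x9,x17,x22,x24,x26,x27,x30,x34,x37,x38}
  U12: {x2,x29,x34}
  U13: {x2,x10,x19,x35}
  U14: {x1,x13,x35}
  U15: {x7,x13,x30,x31,x32}
  U16: {x22,x30,x34}
  U23: {x2,x6,x25}
  U24: {x21,x27,x36}
  U25: {x15,x25,x36}
  U26: {x24,x27,x34}
  U34: {x9,x11,x35}
  U35: {x25,x33,x38}
  U36: {x9,x17,x38}
  U45: {x4,x13,x36}
  U46: {x8,x9,x27}
  U56: {x5,x30,x37,x38}
  U123: {x2}
  U126: {x34}
  U134: {x35}
  U145: {x13}
  U156: {x30}
  U235: {x25}
  U245: {x36}
  U246: {x27}
  U346: {x9}
  U356: {x38}
C dims 6,15,10; δ0: rk 5, SNF 1^5; δ1: rk 10, SNF 1^9·2
Ȟ^0: (6−5)−0=1 ⇒ Z
Ȟ^1: (15−10)−5=0 ⇒ 0
Ȟ^2: (10−0)−10=0 plus torsion [2] ⇒ Z/2


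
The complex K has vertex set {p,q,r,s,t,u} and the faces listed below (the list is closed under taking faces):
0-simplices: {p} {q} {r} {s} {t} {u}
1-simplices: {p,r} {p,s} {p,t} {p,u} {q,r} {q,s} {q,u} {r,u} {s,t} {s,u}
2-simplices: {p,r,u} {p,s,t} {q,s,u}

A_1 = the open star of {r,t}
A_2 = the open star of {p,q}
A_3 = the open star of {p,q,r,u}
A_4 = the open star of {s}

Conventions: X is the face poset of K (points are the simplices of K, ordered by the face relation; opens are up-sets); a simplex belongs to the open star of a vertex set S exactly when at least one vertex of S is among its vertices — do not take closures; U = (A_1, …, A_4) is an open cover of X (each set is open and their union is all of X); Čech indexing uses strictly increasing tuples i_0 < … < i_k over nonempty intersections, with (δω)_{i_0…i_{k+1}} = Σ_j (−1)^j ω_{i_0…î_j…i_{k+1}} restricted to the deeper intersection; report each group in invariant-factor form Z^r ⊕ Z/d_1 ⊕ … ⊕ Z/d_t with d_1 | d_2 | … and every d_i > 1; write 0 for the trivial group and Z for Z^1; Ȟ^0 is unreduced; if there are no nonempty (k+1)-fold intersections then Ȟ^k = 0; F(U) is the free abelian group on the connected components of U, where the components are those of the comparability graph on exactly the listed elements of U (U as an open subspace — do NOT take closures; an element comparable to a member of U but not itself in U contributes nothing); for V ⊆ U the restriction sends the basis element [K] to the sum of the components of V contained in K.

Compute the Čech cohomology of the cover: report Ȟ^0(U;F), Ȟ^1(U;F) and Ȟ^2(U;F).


Ȟ^0(U;F) ≅ Z,  Ȟ^1(U;F) ≅ Z,  Ȟ^2(U;F) ≅ 0

intersection data:
  A1={{r},{t},{p,r},{p,t},{q,r},{r,u},{s,t},{p,r,u},{p,s,t}} A2={{p},{q},{p,r},{p,s},{p,t},{p,u},{q,r},{q,s},{q,u},{p,r,u},{p,s,t},{q,s,u}} A3={{p},{q},{r},{u},{p,r},{p,s},{p,t},{p,u},{q,r},{q,s},{q,u},{r,u},{s,u},{p,r,u},{p,s,t},{q,s,u}} A4={{s},{p,s},{q,s},{s,t},{s,u},{p,s,t},{q,s,u}}
  A12={{p,r},{p,t},{q,r},{p,r,u},{p,s,t}} A13={{r},{p,r},{p,t},{q,r},{r,u},{p,r,u},{p,s,t}} A14={{s,t},{p,s,t}} A23={{p},{q},{p,r},{p,s},{p,t},{p,u},{q,r},{q,s},{q,u},{p,r,u},{p,s,t},{q,s,u}} A24={{p,s},{q,s},{p,s,t},{q,s,u}} A34={{p,s},{q,s},{s,u},{p,s,t},{q,s,u}}
  A123={{p,r},{p,t},{q,r},{p,r,u},{p,s,t}} A124={{p,s,t}} A134={{p,s,t}} A234={{p,s},{q,s},{p,s,t},{q,s,u}}
  A1234={{p,s,t}}
components per intersection:
  A1: {{r},{p,r},{q,r},{r,u},{p,r,u}} {{t},{p,t},{s,t},{p,s,t}}
  A2: {{p},{p,r},{p,s},{p,t},{p,u},{p,r,u},{p,s,t}} {{q},{q,r},{q,s},{q,u},{q,s,u}}
  A3: {{p},{q},{r},{u},{p,r},{p,s},{p,t},{p,u},{q,r},{q,s},{q,u},{r,u},{s,u},{p,r,u},{p,s,t},{q,s,u}}
  A4: {{s},{p,s},{q,s},{s,t},{s,u},{p,s,t},{q,s,u}}
  A12: {{p,r},{p,r,u}} {{p,t},{p,s,t}} {{q,r}}
  A13: {{r},{p,r},{q,r},{r,u},{p,r,u}} {{p,t},{p,s,t}}
  A14: {{s,t},{p,s,t}}
  A23: {{p},{p,r},{p,s},{p,t},{p,u},{p,r,u},{p,s,t}} {{q},{q,r},{q,s},{q,u},{q,s,u}}
  A24: {{p,s},{p,s,t}} {{q,s},{q,s,u}}
  A34: {{p,s},{p,s,t}} {{q,s},{s,u},{q,s,u}}
  A123: {{p,r},{p,r,u}} {{p,t},{p,s,t}} {{q,r}}
  A124: {{p,s,t}}
  A134: {{p,s,t}}
  A234: {{p,s},{p,s,t}} {{q,s},{q,s,u}}
  A1234: {{p,s,t}}
C dims 6,12,7,1; δ0: rk 5, SNF 1^5; δ1: rk 6, SNF 1^6; δ2: rk 1, SNF 1^1
Ȟ^0 = (6 − 5) − 0 = 1, so Ȟ^0 ≅ Z
Ȟ^1 = (12 − 6) − 5 = 1, so Ȟ^1 ≅ Z
Ȟ^2 = (7 − 1) − 6 = 0, so Ȟ^2 ≅ 0


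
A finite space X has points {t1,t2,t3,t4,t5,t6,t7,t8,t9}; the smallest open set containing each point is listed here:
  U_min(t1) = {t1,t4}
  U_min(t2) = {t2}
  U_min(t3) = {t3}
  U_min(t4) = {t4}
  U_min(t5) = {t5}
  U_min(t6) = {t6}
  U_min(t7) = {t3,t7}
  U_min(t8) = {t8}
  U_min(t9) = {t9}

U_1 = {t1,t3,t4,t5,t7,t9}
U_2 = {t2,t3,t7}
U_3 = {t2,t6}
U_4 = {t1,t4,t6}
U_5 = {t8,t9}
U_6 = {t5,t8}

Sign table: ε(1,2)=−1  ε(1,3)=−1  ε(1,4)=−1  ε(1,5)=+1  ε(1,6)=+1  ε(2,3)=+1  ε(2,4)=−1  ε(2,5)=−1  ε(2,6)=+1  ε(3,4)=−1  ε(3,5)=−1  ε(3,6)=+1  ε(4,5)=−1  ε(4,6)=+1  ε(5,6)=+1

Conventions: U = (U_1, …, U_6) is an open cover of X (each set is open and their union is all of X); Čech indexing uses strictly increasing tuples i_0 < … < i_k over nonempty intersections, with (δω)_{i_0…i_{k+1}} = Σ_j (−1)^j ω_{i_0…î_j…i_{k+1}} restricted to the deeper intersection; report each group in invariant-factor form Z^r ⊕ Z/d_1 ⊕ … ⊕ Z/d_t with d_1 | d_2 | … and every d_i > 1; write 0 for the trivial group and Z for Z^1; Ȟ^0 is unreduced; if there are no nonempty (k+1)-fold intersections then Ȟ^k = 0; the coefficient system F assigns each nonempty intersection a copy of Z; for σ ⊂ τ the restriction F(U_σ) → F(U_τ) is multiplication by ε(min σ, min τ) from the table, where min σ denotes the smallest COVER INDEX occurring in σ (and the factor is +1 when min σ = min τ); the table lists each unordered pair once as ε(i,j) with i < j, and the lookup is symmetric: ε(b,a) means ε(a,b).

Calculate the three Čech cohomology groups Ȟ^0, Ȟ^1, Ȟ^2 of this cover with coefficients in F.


Ȟ^0(U;F) ≅ 0,  Ȟ^1(U;F) ≅ Z ⊕ Z/2,  Ȟ^2(U;F) ≅ 0

nerve of the cover:
  U12={t3,t7} U14={t1,t4} U15={t9} U16={t5} U23={t2} U34={t6} U56={t8}
C dims 6,7; δ0: rk 6, SNF 1^5·2
Ȟ^0 = (6 − 6) − 0 = 0, so Ȟ^0 ≅ 0
Ȟ^1 = (7 − 0) − 6 = 1 plus torsion [2], so Ȟ^1 ≅ Z ⊕ Z/2
Ȟ^2 = (0 − 0) − 0 = 0, so Ȟ^2 ≅ 0


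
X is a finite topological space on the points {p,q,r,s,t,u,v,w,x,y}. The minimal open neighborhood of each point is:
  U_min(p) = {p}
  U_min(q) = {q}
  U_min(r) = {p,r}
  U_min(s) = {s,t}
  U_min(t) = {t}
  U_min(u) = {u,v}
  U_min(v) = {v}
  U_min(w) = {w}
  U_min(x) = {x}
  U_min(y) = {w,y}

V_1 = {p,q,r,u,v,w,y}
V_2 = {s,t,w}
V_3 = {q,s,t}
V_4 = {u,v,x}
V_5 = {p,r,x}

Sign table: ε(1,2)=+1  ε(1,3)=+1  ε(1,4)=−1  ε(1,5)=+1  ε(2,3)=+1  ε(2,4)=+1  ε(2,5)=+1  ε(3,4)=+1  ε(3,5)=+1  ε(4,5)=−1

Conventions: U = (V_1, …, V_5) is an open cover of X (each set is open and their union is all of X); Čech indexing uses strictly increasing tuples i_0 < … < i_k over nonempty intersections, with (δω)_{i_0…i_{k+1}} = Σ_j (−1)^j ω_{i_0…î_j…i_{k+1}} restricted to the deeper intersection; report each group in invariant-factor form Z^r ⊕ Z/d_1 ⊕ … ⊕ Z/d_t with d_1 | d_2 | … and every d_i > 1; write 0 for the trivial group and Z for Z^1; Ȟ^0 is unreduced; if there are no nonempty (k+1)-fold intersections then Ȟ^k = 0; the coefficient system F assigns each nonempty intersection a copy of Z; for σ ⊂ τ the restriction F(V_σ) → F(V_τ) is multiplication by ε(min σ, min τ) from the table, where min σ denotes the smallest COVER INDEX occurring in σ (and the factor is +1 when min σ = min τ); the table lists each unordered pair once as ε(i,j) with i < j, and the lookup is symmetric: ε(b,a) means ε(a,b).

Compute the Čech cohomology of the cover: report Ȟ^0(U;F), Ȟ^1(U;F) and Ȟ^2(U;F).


nerve simplices:
  V12={w} V13={q} V14={u,v} V15={p,r} V23={s,t} V45={x}
C dims 5,6; δ0: rk 4, SNF 1^4
degree 0: 5−4−0 = 1 → Ȟ^0 ≅ Z
degree 1: 6−0−4 = 2 → Ȟ^1 ≅ Z^2
degree 2: 0−0−0 = 0 → Ȟ^2 ≅ 0

Ȟ^0 ≅ Z, Ȟ^1 ≅ Z^2 and Ȟ^2 ≅ 0


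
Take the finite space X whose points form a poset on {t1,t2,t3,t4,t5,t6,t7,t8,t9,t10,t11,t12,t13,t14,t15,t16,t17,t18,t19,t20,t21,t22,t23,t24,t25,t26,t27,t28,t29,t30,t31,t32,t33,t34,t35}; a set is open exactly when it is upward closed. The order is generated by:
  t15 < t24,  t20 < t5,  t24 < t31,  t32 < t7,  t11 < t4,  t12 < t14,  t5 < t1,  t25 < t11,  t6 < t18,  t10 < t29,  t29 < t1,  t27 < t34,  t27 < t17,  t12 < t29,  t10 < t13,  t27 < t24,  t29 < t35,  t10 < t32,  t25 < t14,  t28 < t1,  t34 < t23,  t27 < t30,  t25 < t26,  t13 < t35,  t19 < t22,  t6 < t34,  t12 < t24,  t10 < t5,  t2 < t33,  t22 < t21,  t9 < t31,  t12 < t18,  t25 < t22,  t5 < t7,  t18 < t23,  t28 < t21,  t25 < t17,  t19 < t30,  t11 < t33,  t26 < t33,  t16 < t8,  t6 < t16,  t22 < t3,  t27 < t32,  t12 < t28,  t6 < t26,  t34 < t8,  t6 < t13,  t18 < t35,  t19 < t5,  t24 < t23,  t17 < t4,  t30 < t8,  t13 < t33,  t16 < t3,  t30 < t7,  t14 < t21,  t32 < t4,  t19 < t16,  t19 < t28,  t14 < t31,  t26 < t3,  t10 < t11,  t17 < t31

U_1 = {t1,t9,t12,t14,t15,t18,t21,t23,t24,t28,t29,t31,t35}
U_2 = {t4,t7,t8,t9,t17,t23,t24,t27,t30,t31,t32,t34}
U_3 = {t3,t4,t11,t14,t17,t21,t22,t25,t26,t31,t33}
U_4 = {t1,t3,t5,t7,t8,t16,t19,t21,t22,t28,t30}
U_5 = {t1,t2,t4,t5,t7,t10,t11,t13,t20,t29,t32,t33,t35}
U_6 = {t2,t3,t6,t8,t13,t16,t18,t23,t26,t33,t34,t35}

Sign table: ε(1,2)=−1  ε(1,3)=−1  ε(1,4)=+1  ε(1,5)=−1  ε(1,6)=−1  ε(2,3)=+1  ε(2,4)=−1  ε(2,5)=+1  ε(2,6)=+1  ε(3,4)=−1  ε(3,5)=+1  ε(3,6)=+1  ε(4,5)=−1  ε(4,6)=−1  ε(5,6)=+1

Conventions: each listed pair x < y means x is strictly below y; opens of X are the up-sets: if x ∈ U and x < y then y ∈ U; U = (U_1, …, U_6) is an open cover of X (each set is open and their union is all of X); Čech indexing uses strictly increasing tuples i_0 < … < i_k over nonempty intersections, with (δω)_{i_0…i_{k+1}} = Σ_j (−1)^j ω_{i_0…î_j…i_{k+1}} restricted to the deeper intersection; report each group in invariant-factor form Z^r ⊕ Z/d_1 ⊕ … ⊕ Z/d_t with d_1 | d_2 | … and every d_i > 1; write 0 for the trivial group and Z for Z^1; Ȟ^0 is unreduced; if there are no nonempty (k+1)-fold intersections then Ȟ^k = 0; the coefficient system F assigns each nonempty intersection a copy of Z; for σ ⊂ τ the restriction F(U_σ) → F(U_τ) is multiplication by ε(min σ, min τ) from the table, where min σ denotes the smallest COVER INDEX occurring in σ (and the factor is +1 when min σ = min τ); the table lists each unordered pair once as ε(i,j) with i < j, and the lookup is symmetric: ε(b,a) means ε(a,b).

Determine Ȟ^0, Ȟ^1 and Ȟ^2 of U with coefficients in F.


nonempty overlaps:
  U12={t9,t23,t24,t31} U13={t14,t21,t31} U14={t1,t21,t28} U15={t1,t29,t35} U16={t18,t23,t35} U23={t4,t17,t31} U24={t7,t8,t30} U25={t4,t7,t32} U26={t8,t23,t34} U34={t3,t21,t22} U35={t4,t11,t33} U36={t3,t26,t33} U45={t1,t5,t7} U46={t3,t8,t16} U56={t2,t13,t33,t35}
  U123={t31} U126={t23} U134={t21} U145={t1} U156={t35} U235={t4} U245={t7} U246={t8} U346={t3} U356={t33}
C dims 6,15,10; δ0: rk 5, SNF 1^5; δ1: rk 10, SNF 1^9·2
degree 0: 6−5−0 = 1 → Ȟ^0 ≅ Z
degree 1: 15−10−5 = 0 → Ȟ^1 ≅ 0
degree 2: 10−0−10 = 0 plus torsion [2] → Ȟ^2 ≅ Z/2

Ȟ^0 = Z, Ȟ^1 = 0, Ȟ^2 = Z/2


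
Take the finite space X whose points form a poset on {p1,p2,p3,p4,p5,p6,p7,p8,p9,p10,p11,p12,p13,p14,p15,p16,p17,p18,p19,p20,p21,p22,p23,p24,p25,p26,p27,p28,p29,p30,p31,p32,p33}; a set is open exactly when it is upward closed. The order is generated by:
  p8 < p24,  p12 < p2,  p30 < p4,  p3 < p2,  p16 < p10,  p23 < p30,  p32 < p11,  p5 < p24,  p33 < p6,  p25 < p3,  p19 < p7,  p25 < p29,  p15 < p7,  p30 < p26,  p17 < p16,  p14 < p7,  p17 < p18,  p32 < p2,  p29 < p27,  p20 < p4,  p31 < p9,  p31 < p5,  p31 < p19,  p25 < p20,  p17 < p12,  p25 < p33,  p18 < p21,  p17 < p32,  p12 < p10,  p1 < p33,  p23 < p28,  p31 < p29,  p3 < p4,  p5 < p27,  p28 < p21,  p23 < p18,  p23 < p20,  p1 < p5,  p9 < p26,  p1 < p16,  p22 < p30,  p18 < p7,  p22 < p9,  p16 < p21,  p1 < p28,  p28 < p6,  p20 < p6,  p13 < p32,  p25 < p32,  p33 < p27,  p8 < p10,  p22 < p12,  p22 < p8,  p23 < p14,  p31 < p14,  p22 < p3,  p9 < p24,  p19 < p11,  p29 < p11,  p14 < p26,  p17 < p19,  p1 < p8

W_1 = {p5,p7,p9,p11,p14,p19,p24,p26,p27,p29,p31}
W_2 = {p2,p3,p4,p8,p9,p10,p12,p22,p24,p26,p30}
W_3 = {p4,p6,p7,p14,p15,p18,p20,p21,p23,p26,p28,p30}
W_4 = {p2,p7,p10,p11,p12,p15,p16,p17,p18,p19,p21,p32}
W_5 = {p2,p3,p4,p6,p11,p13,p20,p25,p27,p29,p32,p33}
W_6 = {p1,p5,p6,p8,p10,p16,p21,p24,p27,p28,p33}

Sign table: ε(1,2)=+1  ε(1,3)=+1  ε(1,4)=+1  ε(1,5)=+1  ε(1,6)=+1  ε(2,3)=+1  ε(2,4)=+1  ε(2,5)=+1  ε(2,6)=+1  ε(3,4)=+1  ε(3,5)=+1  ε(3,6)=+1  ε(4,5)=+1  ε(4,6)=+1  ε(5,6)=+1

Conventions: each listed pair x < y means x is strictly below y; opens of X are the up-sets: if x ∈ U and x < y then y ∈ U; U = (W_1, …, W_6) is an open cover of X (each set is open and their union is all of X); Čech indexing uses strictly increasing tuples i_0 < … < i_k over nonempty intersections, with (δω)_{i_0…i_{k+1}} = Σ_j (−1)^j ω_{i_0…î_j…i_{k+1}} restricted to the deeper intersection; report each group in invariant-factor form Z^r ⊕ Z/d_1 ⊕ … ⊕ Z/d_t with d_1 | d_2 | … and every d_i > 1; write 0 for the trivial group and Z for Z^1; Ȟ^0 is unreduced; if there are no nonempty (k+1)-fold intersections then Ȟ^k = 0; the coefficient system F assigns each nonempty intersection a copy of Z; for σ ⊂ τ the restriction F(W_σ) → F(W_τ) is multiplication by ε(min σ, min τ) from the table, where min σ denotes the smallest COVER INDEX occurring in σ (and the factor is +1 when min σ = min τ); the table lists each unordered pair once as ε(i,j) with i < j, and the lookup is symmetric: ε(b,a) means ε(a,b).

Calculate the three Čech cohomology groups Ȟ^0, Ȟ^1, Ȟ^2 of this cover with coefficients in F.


Ȟ^0(U;F) ≅ Z,  Ȟ^1(U;F) ≅ 0,  Ȟ^2(U;F) ≅ Z/2

nonempty overlaps:
  W12={p9,p24,p26} W13={p7,p14,p26} W14={p7,p11,p19} W15={p11,p27,p29} W16={p5,p24,p27} W23={p4,p26,p30} W24={p2,p10,p12} W25={p2,p3,p4} W26={p8,p10,p24} W34={p7,p15,p18,p21} W35={p4,p6,p20} W36={p6,p21,p28} W45={p2,p11,p32} W46={p10,p16,p21} W56={p6,p27,p33}
  W123={p26} W126={p24} W134={p7} W145={p11} W156={p27} W235={p4} W245={p2} W246={p10} W346={p21} W356={p6}
C dims 6,15,10; δ0: rk 5, SNF 1^5; δ1: rk 10, SNF 1^9·2
degree 0: 6−5−0 = 1 → Ȟ^0 ≅ Z
degree 1: 15−10−5 = 0 → Ȟ^1 ≅ 0
degree 2: 10−0−10 = 0 plus torsion [2] → Ȟ^2 ≅ Z/2


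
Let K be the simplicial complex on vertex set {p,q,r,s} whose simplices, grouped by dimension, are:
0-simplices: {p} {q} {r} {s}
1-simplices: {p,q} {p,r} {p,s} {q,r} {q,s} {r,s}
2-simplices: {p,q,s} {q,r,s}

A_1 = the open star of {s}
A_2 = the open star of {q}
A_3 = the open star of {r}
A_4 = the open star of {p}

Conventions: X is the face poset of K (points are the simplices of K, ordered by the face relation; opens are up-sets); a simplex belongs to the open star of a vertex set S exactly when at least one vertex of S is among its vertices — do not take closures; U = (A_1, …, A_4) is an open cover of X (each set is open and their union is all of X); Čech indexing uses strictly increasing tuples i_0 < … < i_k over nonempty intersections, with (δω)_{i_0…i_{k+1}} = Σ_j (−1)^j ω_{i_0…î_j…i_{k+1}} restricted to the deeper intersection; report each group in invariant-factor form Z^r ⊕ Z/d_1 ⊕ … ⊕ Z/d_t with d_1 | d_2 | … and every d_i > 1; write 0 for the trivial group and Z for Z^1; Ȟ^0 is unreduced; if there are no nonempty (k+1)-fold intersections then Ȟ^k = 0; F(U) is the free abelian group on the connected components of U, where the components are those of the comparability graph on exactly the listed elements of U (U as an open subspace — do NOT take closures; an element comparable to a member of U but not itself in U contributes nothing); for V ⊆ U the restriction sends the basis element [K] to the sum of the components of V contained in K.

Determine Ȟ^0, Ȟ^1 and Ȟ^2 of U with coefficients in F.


Ȟ^0 ≅ Z; Ȟ^1 ≅ Z; Ȟ^2 ≅ 0

intersection data:
  A1={{s},{p,s},{q,s},{r,s},{p,q,s},{q,r,s}} A2={{q},{p,q},{q,r},{q,s},{p,q,s},{q,r,s}} A3={{r},{p,r},{q,r},{r,s},{q,r,s}} A4={{p},{p,q},{p,r},{p,s},{p,q,s}}
  A12={{q,s},{p,q,s},{q,r,s}} A13={{r,s},{q,r,s}} A14={{p,s},{p,q,s}} A23={{q,r},{q,r,s}} A24={{p,q},{p,q,s}} A34={{p,r}}
  A123={{q,r,s}} A124={{p,q,s}}
components per intersection:
  A1: {{s},{p,s},{q,s},{r,s},{p,q,s},{q,r,s}}
  A2: {{q},{p,q},{q,r},{q,s},{p,q,s},{q,r,s}}
  A3: {{r},{p,r},{q,r},{r,s},{q,r,s}}
  A4: {{p},{p,q},{p,r},{p,s},{p,q,s}}
  A12: {{q,s},{p,q,s},{q,r,s}}
  A13: {{r,s},{q,r,s}}
  A14: {{p,s},{p,q,s}}
  A23: {{q,r},{q,r,s}}
  A24: {{p,q},{p,q,s}}
  A34: {{p,r}}
  A123: {{q,r,s}}
  A124: {{p,q,s}}
C dims 4,6,2; δ0: rk 3, SNF 1^3; δ1: rk 2, SNF 1^2
Ȟ^0 = (4 − 3) − 0 = 1, so Ȟ^0 ≅ Z
Ȟ^1 = (6 − 2) − 3 = 1, so Ȟ^1 ≅ Z
Ȟ^2 = (2 − 0) − 2 = 0, so Ȟ^2 ≅ 0


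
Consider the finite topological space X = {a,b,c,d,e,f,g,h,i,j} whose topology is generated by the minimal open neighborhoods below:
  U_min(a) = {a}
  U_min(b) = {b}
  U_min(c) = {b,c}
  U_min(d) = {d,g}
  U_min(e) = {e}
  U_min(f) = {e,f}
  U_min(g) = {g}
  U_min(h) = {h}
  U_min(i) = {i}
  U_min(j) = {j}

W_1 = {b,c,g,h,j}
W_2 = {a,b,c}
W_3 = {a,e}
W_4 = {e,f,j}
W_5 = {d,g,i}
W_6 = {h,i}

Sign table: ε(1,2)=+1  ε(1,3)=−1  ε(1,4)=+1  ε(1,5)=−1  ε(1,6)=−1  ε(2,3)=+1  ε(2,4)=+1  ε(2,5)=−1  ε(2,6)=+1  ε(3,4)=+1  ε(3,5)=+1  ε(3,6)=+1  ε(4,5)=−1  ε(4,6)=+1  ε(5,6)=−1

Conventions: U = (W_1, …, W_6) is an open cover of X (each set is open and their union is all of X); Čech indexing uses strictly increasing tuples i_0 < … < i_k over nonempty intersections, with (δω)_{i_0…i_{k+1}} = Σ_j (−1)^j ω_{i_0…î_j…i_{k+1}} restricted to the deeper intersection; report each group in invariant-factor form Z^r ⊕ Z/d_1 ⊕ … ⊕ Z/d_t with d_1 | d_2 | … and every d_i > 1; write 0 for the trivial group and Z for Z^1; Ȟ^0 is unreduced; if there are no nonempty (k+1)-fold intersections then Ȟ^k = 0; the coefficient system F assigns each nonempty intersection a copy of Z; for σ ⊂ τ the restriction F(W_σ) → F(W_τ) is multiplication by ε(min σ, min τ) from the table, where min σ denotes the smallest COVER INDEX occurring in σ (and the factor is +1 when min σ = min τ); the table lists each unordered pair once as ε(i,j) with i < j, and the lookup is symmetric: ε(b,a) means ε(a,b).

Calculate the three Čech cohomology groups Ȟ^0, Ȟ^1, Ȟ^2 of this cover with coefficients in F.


nonempty overlaps:
  W12={b,c} W14={j} W15={g} W16={h} W23={a} W34={e} W56={i}
C dims 6,7; δ0: rk 6, SNF 1^5·2
degree 0: 6−6−0 = 0 → Ȟ^0 ≅ 0
degree 1: 7−0−6 = 1 plus torsion [2] → Ȟ^1 ≅ Z ⊕ Z/2
degree 2: 0−0−0 = 0 → Ȟ^2 ≅ 0

Ȟ^0 = 0, Ȟ^1 = Z ⊕ Z/2, Ȟ^2 = 0


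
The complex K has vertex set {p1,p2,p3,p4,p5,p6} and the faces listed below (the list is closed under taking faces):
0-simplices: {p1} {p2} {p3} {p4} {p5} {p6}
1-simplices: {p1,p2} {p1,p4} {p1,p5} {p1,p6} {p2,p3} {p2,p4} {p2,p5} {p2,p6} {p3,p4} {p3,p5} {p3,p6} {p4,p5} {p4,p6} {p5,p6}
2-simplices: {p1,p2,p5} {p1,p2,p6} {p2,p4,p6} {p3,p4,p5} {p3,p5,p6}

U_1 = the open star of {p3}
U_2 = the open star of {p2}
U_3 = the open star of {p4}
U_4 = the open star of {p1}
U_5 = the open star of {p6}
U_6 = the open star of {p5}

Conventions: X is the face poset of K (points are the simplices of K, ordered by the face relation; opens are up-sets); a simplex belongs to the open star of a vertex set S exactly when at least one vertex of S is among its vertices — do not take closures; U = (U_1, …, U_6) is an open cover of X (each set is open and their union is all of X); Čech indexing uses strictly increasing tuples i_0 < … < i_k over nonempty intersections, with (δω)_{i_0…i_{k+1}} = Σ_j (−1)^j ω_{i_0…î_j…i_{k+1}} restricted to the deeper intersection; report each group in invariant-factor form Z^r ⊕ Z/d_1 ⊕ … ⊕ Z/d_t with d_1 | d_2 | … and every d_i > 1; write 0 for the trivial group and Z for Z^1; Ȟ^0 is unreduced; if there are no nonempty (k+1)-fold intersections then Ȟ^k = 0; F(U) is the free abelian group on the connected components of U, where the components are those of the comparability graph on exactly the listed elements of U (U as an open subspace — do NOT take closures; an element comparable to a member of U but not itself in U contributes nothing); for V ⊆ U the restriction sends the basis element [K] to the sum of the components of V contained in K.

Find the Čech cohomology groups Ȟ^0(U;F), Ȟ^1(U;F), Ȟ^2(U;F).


nerve simplices:
  U1={{p3},{p2,p3},{p3,p4},{p3,p5},{p3,p6},{p3,p4,p5},{p3,p5,p6}} U2={{p2},{p1,p2},{p2,p3},{p2,p4},{p2,p5},{p2,p6},{p1,p2,p5},{p1,p2,p6},{p2,p4,p6}} U3={{p4},{p1,p4},{p2,p4},{p3,p4},{p4,p5},{p4,p6},{p2,p4,p6},{p3,p4,p5}} U4={{p1},{p1,p2},{p1,p4},{p1,p5},{p1,p6},{p1,p2,p5},{p1,p2,p6}} U5={{p6},{p1,p6},{p2,p6},{p3,p6},{p4,p6},{p5,p6},{p1,p2,p6},{p2,p4,p6},{p3,p5,p6}} U6={{p5},{p1,p5},{p2,p5},{p3,p5},{p4,p5},{p5,p6},{p1,p2,p5},{p3,p4,p5},{p3,p5,p6}}
  U12={{p2,p3}} U13={{p3,p4},{p3,p4,p5}} U15={{p3,p6},{p3,p5,p6}} U16={{p3,p5},{p3,p4,p5},{p3,p5,p6}} U23={{p2,p4},{p2,p4,p6}} U24={{p1,p2},{p1,p2,p5},{p1,p2,p6}} U25={{p2,p6},{p1,p2,p6},{p2,p4,p6}} U26={{p2,p5},{p1,p2,p5}} U34={{p1,p4}} U35={{p4,p6},{p2,p4,p6}} U36={{p4,p5},{p3,p4,p5}} U45={{p1,p6},{p1,p2,p6}} U46={{p1,p5},{p1,p2,p5}} U56={{p5,p6},{p3,p5,p6}}
  U136={{p3,p4,p5}} U156={{p3,p5,p6}} U235={{p2,p4,p6}} U245={{p1,p2,p6}} U246={{p1,p2,p5}}
components per intersection:
  U1: {{p3},{p2,p3},{p3,p4},{p3,p5},{p3,p6},{p3,p4,p5},{p3,p5,p6}}
  U2: {{p2},{p1,p2},{p2,p3},{p2,p4},{p2,p5},{p2,p6},{p1,p2,p5},{p1,p2,p6},{p2,p4,p6}}
  U3: {{p4},{p1,p4},{p2,p4},{p3,p4},{p4,p5},{p4,p6},{p2,p4,p6},{p3,p4,p5}}
  U4: {{p1},{p1,p2},{p1,p4},{p1,p5},{p1,p6},{p1,p2,p5},{p1,p2,p6}}
  U5: {{p6},{p1,p6},{p2,p6},{p3,p6},{p4,p6},{p5,p6},{p1,p2,p6},{p2,p4,p6},{p3,p5,p6}}
  U6: {{p5},{p1,p5},{p2,p5},{p3,p5},{p4,p5},{p5,p6},{p1,p2,p5},{p3,p4,p5},{p3,p5,p6}}
  U12: {{p2,p3}}
  U13: {{p3,p4},{p3,p4,p5}}
  U15: {{p3,p6},{p3,p5,p6}}
  U16: {{p3,p5},{p3,p4,p5},{p3,p5,p6}}
  U23: {{p2,p4},{p2,p4,p6}}
  U24: {{p1,p2},{p1,p2,p5},{p1,p2,p6}}
  U25: {{p2,p6},{p1,p2,p6},{p2,p4,p6}}
  U26: {{p2,p5},{p1,p2,p5}}
  U34: {{p1,p4}}
  U35: {{p4,p6},{p2,p4,p6}}
  U36: {{p4,p5},{p3,p4,p5}}
  U45: {{p1,p6},{p1,p2,p6}}
  U46: {{p1,p5},{p1,p2,p5}}
  U56: {{p5,p6},{p3,p5,p6}}
  U136: {{p3,p4,p5}}
  U156: {{p3,p5,p6}}
  U235: {{p2,p4,p6}}
  U245: {{p1,p2,p6}}
  U246: {{p1,p2,p5}}
C dims 6,14,5; δ0: rk 5, SNF 1^5; δ1: rk 5, SNF 1^5
degree 0: 6−5−0 = 1 → Ȟ^0 ≅ Z
degree 1: 14−5−5 = 4 → Ȟ^1 ≅ Z^4
degree 2: 5−0−5 = 0 → Ȟ^2 ≅ 0

Ȟ^0 ≅ Z,  Ȟ^1 ≅ Z^4,  Ȟ^2 ≅ 0
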